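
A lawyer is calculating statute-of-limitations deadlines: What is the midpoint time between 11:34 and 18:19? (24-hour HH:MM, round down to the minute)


Start time: 11:34 = 694 minutes from midnight
End time: 18:19 = 1099 minutes from midnight
Sum: 694 + 1099 = 1793
Midpoint: 1793 / 2 = 896 minutes
Convert: 896 / 60 = 14 hours, 56 minutes
Result: 14:56

14:56


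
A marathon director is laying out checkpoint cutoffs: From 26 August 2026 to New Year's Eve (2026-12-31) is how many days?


Start: August 26, 2026
End: December 31, 2026
Days left in August: 5
September: 30
October: 31
November: 30
December: 31
Sum of remaining months: 122
Total: 5 + 122 = 127

127


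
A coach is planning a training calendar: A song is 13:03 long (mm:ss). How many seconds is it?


Minutes: 13
Extra seconds: 3
Seconds per minute: 60
Minutes to seconds: 13 x 60 = 780
Total: 780 + 3 = 783

783


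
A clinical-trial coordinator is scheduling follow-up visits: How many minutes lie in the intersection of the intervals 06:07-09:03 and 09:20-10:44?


Interval A: [367, 543] minutes from midnight
Interval B: [560, 644] minutes from midnight
Overlap start = max(367, 560) = 560
Overlap end = min(543, 644) = 543
End <= start, so the intervals do not overlap: 0 minutes

0


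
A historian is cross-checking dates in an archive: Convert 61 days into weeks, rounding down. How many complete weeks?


Total days: 61
Days per week: 7
Division: 61 / 7 = 8 remainder 5
Complete weeks: 8
Remaining days: 5

8


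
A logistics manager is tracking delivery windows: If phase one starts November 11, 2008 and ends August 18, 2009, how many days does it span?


Start date: 2008-11-11
End date: 2009-08-18
Nov 2008: +20 days
Dec 2008: +31 days
Jan 2009: +31 days
... (7 more months)
Total: 280 days

280


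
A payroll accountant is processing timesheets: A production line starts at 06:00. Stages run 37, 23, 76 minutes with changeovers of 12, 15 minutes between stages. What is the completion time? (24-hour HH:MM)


Start: 06:00 = 360 min from midnight
  after task 1 (37 min): 06:37
  after break (12 min): 06:49
  after task 2 (23 min): 07:12
  after break (15 min): 07:27
  after task 3 (76 min): 08:43
Total elapsed: 163 minutes
End time: 08:43

08:43


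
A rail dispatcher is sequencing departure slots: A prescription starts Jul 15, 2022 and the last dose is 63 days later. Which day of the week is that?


Start: 2022-07-15 (Friday)
Step 1 - find target date: add 63 days
  2022-07-15 + 63 days = 2022-09-16
Step 2 - day of week:
  63 mod 7 = 0
  Friday + 0 days -> Friday
Result: Friday (2022-09-16)

Friday


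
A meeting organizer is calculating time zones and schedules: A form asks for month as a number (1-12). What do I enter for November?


Calendar month order:
10. October
11. November <--
12. December
November is month number 11

11


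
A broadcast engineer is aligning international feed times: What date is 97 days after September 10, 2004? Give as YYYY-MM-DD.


Start: 2004-09-10
Adding 97 days
Days remaining in September: 20
After September: 77 days still to add
October 2004: 31 days, 46 remaining
November 2004: 30 days, 16 remaining
December 2004 has 31 days, need 16
Result: 2004-12-16

2004-12-16


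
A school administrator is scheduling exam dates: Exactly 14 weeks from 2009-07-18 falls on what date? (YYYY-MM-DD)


Start: 2009-07-18
Weeks to add: 14
Convert to days: 14 x 7 = 98 days
Add 98 days to 2009-07-18
Result: 2009-10-24

2009-10-24


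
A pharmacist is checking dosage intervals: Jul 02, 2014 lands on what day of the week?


Date: 2014-07-02
January 1, 2014 is a Wednesday
Day of year: 183
Offset from Jan 1: 182 days
182 mod 7 = 0
Result: Wednesday

Wednesday


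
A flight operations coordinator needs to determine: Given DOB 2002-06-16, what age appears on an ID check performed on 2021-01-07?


Birth: 2002-06-16
Reference: 2021-01-07
Year difference: 2021 - 2002 = 19
Has birthday (06-16) occurred by 01-07? No
Birthday not yet reached this year -> subtract 1
Age in full years: 18

18


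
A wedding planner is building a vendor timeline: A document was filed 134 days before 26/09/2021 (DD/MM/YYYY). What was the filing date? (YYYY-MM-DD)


Start: 2021-09-26
Subtracting 134 days
Days already passed in September: 26
After going back through September: 108 more days to subtract
August 2021: 31 days, 77 remaining
July 2021: 31 days, 46 remaining
June 2021: 30 days, 16 remaining
May 2021 has 31 days, need 16
Result: 2021-05-15

2021-05-15


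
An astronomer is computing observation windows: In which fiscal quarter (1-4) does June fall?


Month: June (month 6)
Q1: January-March (months 1-3)
Q2: April-June (months 4-6)
Q3: July-September (months 7-9)
Q4: October-December (months 10-12)
Month 6 falls in Q2

2


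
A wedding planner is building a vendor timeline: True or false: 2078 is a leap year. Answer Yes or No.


Year: 2078
Divisible by 4? 2078 / 4 = 519.5 -> No
Not divisible by 4, so NOT a leap year

No


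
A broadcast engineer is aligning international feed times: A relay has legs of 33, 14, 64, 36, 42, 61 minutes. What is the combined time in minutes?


Durations: 33, 14, 64, 36, 42, 61
Running sum: 33
+ 14 = 47
+ 64 = 111
+ 36 = 147
+ 42 = 189
+ 61 = 250
Total duration: 250 minutes
That is 4 hours and 10 minutes

250


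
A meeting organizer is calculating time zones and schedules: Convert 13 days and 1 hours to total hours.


Days: 13
Extra hours: 1
Hours per day: 24
Days to hours: 13 x 24 = 312
Total: 312 + 1 = 313

313


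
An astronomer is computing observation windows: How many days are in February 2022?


Month: February
Year: 2022
2022 is not a leap year
February has 28 days
Total: 28 days

28


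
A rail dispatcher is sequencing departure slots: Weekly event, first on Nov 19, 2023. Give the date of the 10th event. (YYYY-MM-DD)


First occurrence: 2023-11-19 (occurrence 1)
Each occurrence is 7 days after the previous.
Occurrence 10 is 9 weeks after the first.
9 weeks = 63 days
2023-11-19 + 63 days = 2024-01-21

2024-01-21


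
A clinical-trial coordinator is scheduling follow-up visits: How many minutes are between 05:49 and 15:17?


Start time: 05:49 = 349 minutes from midnight
End time: 15:17 = 917 minutes from midnight
Difference: 917 - 349 = 568 minutes
That is 9 hours and 28 minutes

568


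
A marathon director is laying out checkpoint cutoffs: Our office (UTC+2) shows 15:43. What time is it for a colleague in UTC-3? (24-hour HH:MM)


Local time: 15:43 at UTC+2 (offset 2h)
Target zone: UTC-3 (offset -3h)
Difference: -3 - (2) = -5 hours
Calculation: 15 + (-5) = 10
Result: 10:43

10:43


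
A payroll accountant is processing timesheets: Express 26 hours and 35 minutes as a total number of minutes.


Hours: 26
Extra minutes: 35
Minutes per hour: 60
Hours to minutes: 26 x 60 = 1560
Total: 1560 + 35 = 1595

1595


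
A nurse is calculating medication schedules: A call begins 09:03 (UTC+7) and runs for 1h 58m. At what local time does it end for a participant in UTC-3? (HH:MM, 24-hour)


Start: 09:03 in UTC+7
Step 1 - add duration:
  minutes: 3 + 58 = 61 (carry 1h)
  hours: 9 + 1 + 1 = 11
  end in UTC+7: 11:01
Step 2 - convert UTC+7 -> UTC-3:
  offset difference: -3 - (7) = -10 hours
  11 + (-10) = 1 -> mod 24 = 1
Result: 01:01 in UTC-3

01:01


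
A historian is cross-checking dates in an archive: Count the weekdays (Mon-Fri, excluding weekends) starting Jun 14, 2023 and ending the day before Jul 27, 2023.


Start: 2023-06-14 (Wednesday)
End (exclusive): 2023-07-27 (Thursday)
Total calendar days: 43
Full weeks: 43 // 7 = 6 -> 30 weekdays
Remaining 1 days starting on Wednesday:
  Wed(w) -> 1 weekdays
Total business days: 30 + 1 = 31

31


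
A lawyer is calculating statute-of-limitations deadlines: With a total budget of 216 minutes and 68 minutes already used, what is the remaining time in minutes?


Total budget: 216 minutes
Time used: 68 minutes
Remaining: 216 - 68 = 148 minutes
Percent used: 31.5%
Percent remaining: 68.5%

148


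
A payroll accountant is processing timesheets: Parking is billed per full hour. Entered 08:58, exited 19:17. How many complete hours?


Start: 08:58
End: 19:17
Hour difference: 19 - 8 = 11 hours
Minute difference: 17 - 58 = -41 minutes
Total minutes: 619
Complete hours: 619 / 60 = 10 (remainder 19)

10


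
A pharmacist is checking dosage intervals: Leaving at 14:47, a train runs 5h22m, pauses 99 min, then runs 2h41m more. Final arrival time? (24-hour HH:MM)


Depart: 14:47
Leg 1: +322 min -> 20:09
Layover: +99 min -> 21:48
Leg 2: +161 min -> 00:29
Total travel: 582 minutes = 9h 42m
Arrival: 00:29

00:29


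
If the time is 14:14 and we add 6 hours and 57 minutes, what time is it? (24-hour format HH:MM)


Start time: 14:14
Adding: 6 hours 57 minutes
Minutes: 14 + 57 = 71
Minute overflow: 71 >= 60, so carry 1 hour, minutes = 11
Hours: 14 + 6 + 1 = 21
Result: 21:11

21:11


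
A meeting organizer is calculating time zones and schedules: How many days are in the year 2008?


Year: 2008
Check leap year rules:
Divisible by 4? Yes
Divisible by 100? No
2008 is a leap year
Days: 366

366


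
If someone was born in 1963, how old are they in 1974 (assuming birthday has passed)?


Birth year: 1963
Current year: 1974
Age = current year - birth year
Age = 1974 - 1963 = 11

11


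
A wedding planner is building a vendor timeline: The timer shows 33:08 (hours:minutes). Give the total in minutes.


Hours: 33
Minutes: 8
Convert hours to minutes: 33 x 60 = 1980
Add remaining minutes: 1980 + 8 = 1988

1988


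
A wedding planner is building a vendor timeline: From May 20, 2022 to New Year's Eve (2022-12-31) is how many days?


Start: May 20, 2022
End: December 31, 2022
Days left in May: 11
June: 30
July: 31
August: 31
September: 30
... plus remaining months
Sum of remaining months: 214
Total: 11 + 214 = 225

225


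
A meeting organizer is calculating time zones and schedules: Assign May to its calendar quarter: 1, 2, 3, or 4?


Month: May (month 5)
Q1: January-March (months 1-3)
Q2: April-June (months 4-6)
Q3: July-September (months 7-9)
Q4: October-December (months 10-12)
Month 5 falls in Q2

2


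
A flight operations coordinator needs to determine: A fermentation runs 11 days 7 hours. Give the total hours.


Days: 11
Extra hours: 7
Hours per day: 24
Days to hours: 11 x 24 = 264
Total: 264 + 7 = 271

271


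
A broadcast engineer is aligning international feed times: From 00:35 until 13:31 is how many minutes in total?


Start time: 00:35 = 35 minutes from midnight
End time: 13:31 = 811 minutes from midnight
Difference: 811 - 35 = 776 minutes
That is 12 hours and 56 minutes

776


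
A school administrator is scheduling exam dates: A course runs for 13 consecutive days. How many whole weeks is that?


Total days: 13
Days per week: 7
Division: 13 / 7 = 1 remainder 6
Complete weeks: 1
Remaining days: 6

1


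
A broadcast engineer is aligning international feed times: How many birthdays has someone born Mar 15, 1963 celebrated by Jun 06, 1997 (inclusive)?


Birth: 1963-03-15
Reference: 1997-06-06
Year difference: 1997 - 1963 = 34
Has birthday (03-15) occurred by 06-06? Yes
Age in full years: 34

34


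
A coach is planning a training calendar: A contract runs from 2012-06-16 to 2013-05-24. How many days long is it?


Start date: 2012-06-16
End date: 2013-05-24
Jun 2012: +15 days
Jul 2012: +31 days
Aug 2012: +31 days
... (9 more months)
Total: 342 days

342


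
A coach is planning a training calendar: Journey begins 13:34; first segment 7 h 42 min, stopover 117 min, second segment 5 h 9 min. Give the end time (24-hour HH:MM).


Depart: 13:34
Leg 1: +462 min -> 21:16
Layover: +117 min -> 23:13
Leg 2: +309 min -> 04:22
Total travel: 888 minutes = 14h 48m
Arrival: 04:22

04:22


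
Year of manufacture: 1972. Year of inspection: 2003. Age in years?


Birth year: 1972
Current year: 2003
Age = current year - birth year
Age = 2003 - 1972 = 31

31


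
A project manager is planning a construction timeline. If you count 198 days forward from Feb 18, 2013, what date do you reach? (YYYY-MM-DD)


Start: 2013-02-18
Adding 198 days
Days remaining in February: 10
After February: 188 days still to add
March 2013: 31 days, 157 remaining
April 2013: 30 days, 127 remaining
May 2013: 31 days, 96 remaining
June 2013: 30 days, 66 remaining
Result: 2013-09-04

2013-09-04


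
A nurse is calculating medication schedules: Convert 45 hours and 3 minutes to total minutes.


Hours: 45
Extra minutes: 3
Minutes per hour: 60
Hours to minutes: 45 x 60 = 2700
Total: 2700 + 3 = 2703

2703


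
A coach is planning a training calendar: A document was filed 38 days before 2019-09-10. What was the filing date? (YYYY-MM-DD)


Start: 2019-09-10
Subtracting 38 days
Days already passed in September: 10
After going back through September: 28 more days to subtract
August 2019 has 31 days, need 28
Result: 2019-08-03

2019-08-03


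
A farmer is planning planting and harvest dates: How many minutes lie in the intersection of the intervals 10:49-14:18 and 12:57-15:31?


Interval A: [649, 858] minutes from midnight
Interval B: [777, 931] minutes from midnight
Overlap start = max(649, 777) = 777
Overlap end = min(858, 931) = 858
Overlap = 858 - 777 = 81 minutes

81


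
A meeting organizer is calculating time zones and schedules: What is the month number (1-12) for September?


Calendar month order:
8. August
9. September <--
10. October
September is month number 9

9


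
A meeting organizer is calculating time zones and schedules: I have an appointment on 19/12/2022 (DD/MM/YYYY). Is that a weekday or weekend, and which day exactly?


Date: 2022-12-19
January 1, 2022 is a Saturday
Day of year: 353
Offset from Jan 1: 352 days
352 mod 7 = 2
Result: Monday

Monday


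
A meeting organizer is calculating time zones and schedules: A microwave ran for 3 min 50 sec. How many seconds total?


Minutes: 3
Extra seconds: 50
Seconds per minute: 60
Minutes to seconds: 3 x 60 = 180
Total: 180 + 50 = 230

230


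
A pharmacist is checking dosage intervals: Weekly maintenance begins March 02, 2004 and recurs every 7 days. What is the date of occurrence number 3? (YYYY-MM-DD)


First occurrence: 2004-03-02 (occurrence 1)
Each occurrence is 7 days after the previous.
Occurrence 3 is 2 weeks after the first.
2 weeks = 14 days
2004-03-02 + 14 days = 2004-03-16

2004-03-16


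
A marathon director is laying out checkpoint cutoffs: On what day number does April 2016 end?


Month: April
Year: 2016
April is a 30-day month
Total: 30 days

30


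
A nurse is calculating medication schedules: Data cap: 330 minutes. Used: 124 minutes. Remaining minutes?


Total budget: 330 minutes
Time used: 124 minutes
Remaining: 330 - 124 = 206 minutes
Percent used: 37.6%
Percent remaining: 62.4%

206


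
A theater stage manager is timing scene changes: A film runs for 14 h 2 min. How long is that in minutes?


Hours: 14
Minutes: 2
Convert hours to minutes: 14 x 60 = 840
Add remaining minutes: 840 + 2 = 842

842


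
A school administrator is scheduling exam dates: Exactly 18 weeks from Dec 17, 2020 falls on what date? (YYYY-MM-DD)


Start: 2020-12-17
Weeks to add: 18
Convert to days: 18 x 7 = 126 days
Add 126 days to 2020-12-17
Result: 2021-04-22

2021-04-22


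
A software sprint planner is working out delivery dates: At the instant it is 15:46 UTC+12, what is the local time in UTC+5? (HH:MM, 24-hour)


Local time: 15:46 at UTC+12 (offset 12h)
Target zone: UTC+5 (offset 5h)
Difference: 5 - (12) = -7 hours
Calculation: 15 + (-7) = 8
Result: 08:46

08:46


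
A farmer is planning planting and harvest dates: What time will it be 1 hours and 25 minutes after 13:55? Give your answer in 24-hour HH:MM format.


Start time: 13:55
Adding: 1 hours 25 minutes
Minutes: 55 + 25 = 80
Minute overflow: 80 >= 60, so carry 1 hour, minutes = 20
Hours: 13 + 1 + 1 = 15
Result: 15:20

15:20


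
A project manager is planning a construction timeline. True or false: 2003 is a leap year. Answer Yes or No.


Year: 2003
Divisible by 4? 2003 / 4 = 500.75 -> No
Not divisible by 4, so NOT a leap year

No


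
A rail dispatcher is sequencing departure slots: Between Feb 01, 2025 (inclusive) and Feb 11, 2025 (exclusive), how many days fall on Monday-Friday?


Start: 2025-02-01 (Saturday)
End (exclusive): 2025-02-11 (Tuesday)
Total calendar days: 10
Full weeks: 10 // 7 = 1 -> 5 weekdays
Remaining 3 days starting on Saturday:
  Sat(-), Sun(-), Mon(w) -> 1 weekdays
Total business days: 5 + 1 = 6

6


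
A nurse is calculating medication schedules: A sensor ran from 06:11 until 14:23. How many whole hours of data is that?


Start: 06:11
End: 14:23
Hour difference: 14 - 6 = 8 hours
Minute difference: 23 - 11 = 12 minutes
Total minutes: 492
Complete hours: 492 / 60 = 8 (remainder 12)

8


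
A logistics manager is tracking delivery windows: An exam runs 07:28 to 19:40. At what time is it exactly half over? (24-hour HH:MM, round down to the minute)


Start time: 07:28 = 448 minutes from midnight
End time: 19:40 = 1180 minutes from midnight
Sum: 448 + 1180 = 1628
Midpoint: 1628 / 2 = 814 minutes
Convert: 814 / 60 = 13 hours, 34 minutes
Result: 13:34

13:34


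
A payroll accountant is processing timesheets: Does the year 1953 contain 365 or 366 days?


Year: 1953
Check leap year rules:
Divisible by 4? No
1953 is not a leap year
Days: 365

365


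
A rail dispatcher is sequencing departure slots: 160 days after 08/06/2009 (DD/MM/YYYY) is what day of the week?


Start: 2009-06-08 (Monday)
Step 1 - find target date: add 160 days
  2009-06-08 + 160 days = 2009-11-15
Step 2 - day of week:
  160 mod 7 = 6
  Monday + 6 days -> Sunday
Result: Sunday (2009-11-15)

Sunday


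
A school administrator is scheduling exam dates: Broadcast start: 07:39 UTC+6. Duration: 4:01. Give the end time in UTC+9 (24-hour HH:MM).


Start: 07:39 in UTC+6
Step 1 - add duration:
  minutes: 39 + 1 = 40
  hours: 7 + 4 + 0 = 11
  end in UTC+6: 11:40
Step 2 - convert UTC+6 -> UTC+9:
  offset difference: 9 - (6) = 3 hours
  11 + (3) = 14 -> mod 24 = 14
Result: 14:40 in UTC+9

14:40


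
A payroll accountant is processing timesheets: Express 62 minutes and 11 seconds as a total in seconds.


Minutes: 62
Seconds: 11
Convert minutes to seconds: 62 x 60 = 3720
Add remaining seconds: 3720 + 11 = 3731

3731


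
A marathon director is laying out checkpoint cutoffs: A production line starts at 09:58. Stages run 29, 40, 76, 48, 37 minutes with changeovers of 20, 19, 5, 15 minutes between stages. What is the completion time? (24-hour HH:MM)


Start: 09:58 = 598 min from midnight
  after task 1 (29 min): 10:27
  after break (20 min): 10:47
  after task 2 (40 min): 11:27
  after break (19 min): 11:46
  after task 3 (76 min): 13:02
  after break (5 min): 13:07
  after task 4 (48 min): 13:55
  after break (15 min): 14:10
  after task 5 (37 min): 14:47
Total elapsed: 289 minutes
End time: 14:47

14:47


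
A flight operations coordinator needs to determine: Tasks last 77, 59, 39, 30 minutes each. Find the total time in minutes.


Durations: 77, 59, 39, 30
Running sum: 77
+ 59 = 136
+ 39 = 175
+ 30 = 205
Total duration: 205 minutes
That is 3 hours and 25 minutes

205


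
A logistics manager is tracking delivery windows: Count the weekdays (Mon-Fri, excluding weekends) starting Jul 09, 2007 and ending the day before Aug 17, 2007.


Start: 2007-07-09 (Monday)
End (exclusive): 2007-08-17 (Friday)
Total calendar days: 39
Full weeks: 39 // 7 = 5 -> 25 weekdays
Remaining 4 days starting on Monday:
  Mon(w), Tue(w), Wed(w), Thu(w) -> 4 weekdays
Total business days: 25 + 4 = 29

29


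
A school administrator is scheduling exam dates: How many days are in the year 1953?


Year: 1953
Check leap year rules:
Divisible by 4? No
1953 is not a leap year
Days: 365

365


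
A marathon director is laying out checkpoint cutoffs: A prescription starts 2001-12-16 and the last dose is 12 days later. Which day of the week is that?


Start: 2001-12-16 (Sunday)
Step 1 - find target date: add 12 days
  2001-12-16 + 12 days = 2001-12-28
Step 2 - day of week:
  12 mod 7 = 5
  Sunday + 5 days -> Friday
Result: Friday (2001-12-28)

Friday


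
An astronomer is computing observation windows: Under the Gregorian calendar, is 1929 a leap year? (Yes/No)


Year: 1929
Divisible by 4? 1929 / 4 = 482.25 -> No
Not divisible by 4, so NOT a leap year

No


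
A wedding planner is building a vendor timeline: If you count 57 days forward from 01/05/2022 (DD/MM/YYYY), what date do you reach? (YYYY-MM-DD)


Start: 2022-05-01
Adding 57 days
Days remaining in May: 30
After May: 27 days still to add
June 2022 has 30 days, need 27
Result: 2022-06-27

2022-06-27


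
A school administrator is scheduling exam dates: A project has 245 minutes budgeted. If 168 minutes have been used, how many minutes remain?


Total budget: 245 minutes
Time used: 168 minutes
Remaining: 245 - 168 = 77 minutes
Percent used: 68.6%
Percent remaining: 31.4%

77


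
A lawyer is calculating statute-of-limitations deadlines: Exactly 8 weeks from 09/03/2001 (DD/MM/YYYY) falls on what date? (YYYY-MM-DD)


Start: 2001-03-09
Weeks to add: 8
Convert to days: 8 x 7 = 56 days
Add 56 days to 2001-03-09
Result: 2001-05-04

2001-05-04


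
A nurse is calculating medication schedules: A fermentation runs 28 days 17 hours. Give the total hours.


Days: 28
Extra hours: 17
Hours per day: 24
Days to hours: 28 x 24 = 672
Total: 672 + 17 = 689

689


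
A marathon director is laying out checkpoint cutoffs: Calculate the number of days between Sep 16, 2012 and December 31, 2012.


Start: September 16, 2012
End: December 31, 2012
Days left in September: 14
October: 31
November: 30
December: 31
Sum of remaining months: 92
Total: 14 + 92 = 106

106


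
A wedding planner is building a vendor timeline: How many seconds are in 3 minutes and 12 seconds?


Minutes: 3
Seconds: 12
Convert minutes to seconds: 3 x 60 = 180
Add remaining seconds: 180 + 12 = 192

192


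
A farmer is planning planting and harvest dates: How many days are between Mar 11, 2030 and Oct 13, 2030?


Start date: 2030-03-11
End date: 2030-10-13
Mar 2030: +21 days
Apr 2030: +30 days
May 2030: +31 days
... (5 more months)
Total: 216 days

216


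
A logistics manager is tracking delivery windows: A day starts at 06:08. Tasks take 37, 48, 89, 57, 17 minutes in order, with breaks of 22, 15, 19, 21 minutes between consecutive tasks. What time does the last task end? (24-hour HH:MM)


Start: 06:08 = 368 min from midnight
  after task 1 (37 min): 06:45
  after break (22 min): 07:07
  after task 2 (48 min): 07:55
  after break (15 min): 08:10
  after task 3 (89 min): 09:39
  after break (19 min): 09:58
  after task 4 (57 min): 10:55
  after break (21 min): 11:16
  after task 5 (17 min): 11:33
Total elapsed: 325 minutes
End time: 11:33

11:33


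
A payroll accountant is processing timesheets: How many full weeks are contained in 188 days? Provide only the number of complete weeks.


Total days: 188
Days per week: 7
Division: 188 / 7 = 26 remainder 6
Complete weeks: 26
Remaining days: 6

26


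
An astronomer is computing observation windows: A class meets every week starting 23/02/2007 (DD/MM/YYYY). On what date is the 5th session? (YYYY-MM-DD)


First occurrence: 2007-02-23 (occurrence 1)
Each occurrence is 7 days after the previous.
Occurrence 5 is 4 weeks after the first.
4 weeks = 28 days
2007-02-23 + 28 days = 2007-03-23

2007-03-23


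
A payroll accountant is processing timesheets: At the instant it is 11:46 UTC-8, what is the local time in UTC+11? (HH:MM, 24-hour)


Local time: 11:46 at UTC-8 (offset -8h)
Target zone: UTC+11 (offset 11h)
Difference: 11 - (-8) = 19 hours
Calculation: 11 + (19) = 30
Wraparound: (30) mod 24 = 6
Result: 06:46

06:46


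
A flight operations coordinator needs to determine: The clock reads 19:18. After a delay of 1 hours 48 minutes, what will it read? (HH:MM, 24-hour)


Start time: 19:18
Adding: 1 hours 48 minutes
Minutes: 18 + 48 = 66
Minute overflow: 66 >= 60, so carry 1 hour, minutes = 6
Hours: 19 + 1 + 1 = 21
Result: 21:06

21:06


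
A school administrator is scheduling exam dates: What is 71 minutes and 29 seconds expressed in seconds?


Minutes: 71
Extra seconds: 29
Seconds per minute: 60
Minutes to seconds: 71 x 60 = 4260
Total: 4260 + 29 = 4289

4289


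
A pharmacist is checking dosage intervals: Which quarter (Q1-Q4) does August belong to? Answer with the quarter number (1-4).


Month: August (month 8)
Q1: January-March (months 1-3)
Q2: April-June (months 4-6)
Q3: July-September (months 7-9)
Q4: October-December (months 10-12)
Month 8 falls in Q3

3


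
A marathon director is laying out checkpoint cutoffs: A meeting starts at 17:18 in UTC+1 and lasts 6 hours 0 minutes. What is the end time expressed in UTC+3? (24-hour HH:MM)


Start: 17:18 in UTC+1
Step 1 - add duration:
  minutes: 18 + 0 = 18
  hours: 17 + 6 + 0 = 23
  end in UTC+1: 23:18
Step 2 - convert UTC+1 -> UTC+3:
  offset difference: 3 - (1) = 2 hours
  23 + (2) = 25 -> mod 24 = 1
Result: 01:18 in UTC+3

01:18


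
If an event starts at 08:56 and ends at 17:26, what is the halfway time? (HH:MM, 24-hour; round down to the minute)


Start time: 08:56 = 536 minutes from midnight
End time: 17:26 = 1046 minutes from midnight
Sum: 536 + 1046 = 1582
Midpoint: 1582 / 2 = 791 minutes
Convert: 791 / 60 = 13 hours, 11 minutes
Result: 13:11

13:11


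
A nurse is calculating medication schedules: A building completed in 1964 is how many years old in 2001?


Birth year: 1964
Current year: 2001
Age = current year - birth year
Age = 2001 - 1964 = 37

37


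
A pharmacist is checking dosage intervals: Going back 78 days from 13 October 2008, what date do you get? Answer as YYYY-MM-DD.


Start: 2008-10-13
Subtracting 78 days
Days already passed in October: 13
After going back through October: 65 more days to subtract
September 2008: 30 days, 35 remaining
August 2008: 31 days, 4 remaining
July 2008 has 31 days, need 4
Result: 2008-07-27

2008-07-27


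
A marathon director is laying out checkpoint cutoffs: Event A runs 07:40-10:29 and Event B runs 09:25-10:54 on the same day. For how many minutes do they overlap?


Interval A: [460, 629] minutes from midnight
Interval B: [565, 654] minutes from midnight
Overlap start = max(460, 565) = 565
Overlap end = min(629, 654) = 629
Overlap = 629 - 565 = 64 minutes

64


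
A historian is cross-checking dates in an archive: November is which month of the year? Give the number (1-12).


Calendar month order:
10. October
11. November <--
12. December
November is month number 11

11


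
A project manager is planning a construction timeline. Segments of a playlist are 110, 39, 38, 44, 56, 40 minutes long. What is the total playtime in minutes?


Durations: 110, 39, 38, 44, 56, 40
Running sum: 110
+ 39 = 149
+ 38 = 187
+ 44 = 231
+ 56 = 287
+ 40 = 327
Total duration: 327 minutes
That is 5 hours and 27 minutes

327


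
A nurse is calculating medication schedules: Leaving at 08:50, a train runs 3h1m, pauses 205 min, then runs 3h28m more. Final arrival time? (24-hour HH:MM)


Depart: 08:50
Leg 1: +181 min -> 11:51
Layover: +205 min -> 15:16
Leg 2: +208 min -> 18:44
Total travel: 594 minutes = 9h 54m
Arrival: 18:44

18:44


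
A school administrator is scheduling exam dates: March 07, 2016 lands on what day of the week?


Date: 2016-03-07
January 1, 2016 is a Friday
Day of year: 67
Offset from Jan 1: 66 days
66 mod 7 = 3
Result: Monday

Monday


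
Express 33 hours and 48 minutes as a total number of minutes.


Hours: 33
Extra minutes: 48
Minutes per hour: 60
Hours to minutes: 33 x 60 = 1980
Total: 1980 + 48 = 2028

2028


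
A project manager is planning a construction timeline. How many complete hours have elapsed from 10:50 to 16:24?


Start: 10:50
End: 16:24
Hour difference: 16 - 10 = 6 hours
Minute difference: 24 - 50 = -26 minutes
Total minutes: 334
Complete hours: 334 / 60 = 5 (remainder 34)

5


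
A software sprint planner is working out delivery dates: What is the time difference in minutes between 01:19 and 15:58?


Start time: 01:19 = 79 minutes from midnight
End time: 15:58 = 958 minutes from midnight
Difference: 958 - 79 = 879 minutes
That is 14 hours and 39 minutes

879


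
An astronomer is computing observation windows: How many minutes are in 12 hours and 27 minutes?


Hours: 12
Minutes: 27
Convert hours to minutes: 12 x 60 = 720
Add remaining minutes: 720 + 27 = 747

747


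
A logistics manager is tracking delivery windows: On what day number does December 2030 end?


Month: December
Year: 2030
December is a 31-day month
Total: 31 days

31


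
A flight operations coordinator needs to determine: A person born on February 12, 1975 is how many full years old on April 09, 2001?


Birth: 1975-02-12
Reference: 2001-04-09
Year difference: 2001 - 1975 = 26
Has birthday (02-12) occurred by 04-09? Yes
Age in full years: 26

26


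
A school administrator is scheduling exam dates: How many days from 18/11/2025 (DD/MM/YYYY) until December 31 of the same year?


Start: November 18, 2025
End: December 31, 2025
Days left in November: 12
December: 31
Sum of remaining months: 31
Total: 12 + 31 = 43

43


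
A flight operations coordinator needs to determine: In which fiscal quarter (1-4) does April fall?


Month: April (month 4)
Q1: January-March (months 1-3)
Q2: April-June (months 4-6)
Q3: July-September (months 7-9)
Q4: October-December (months 10-12)
Month 4 falls in Q2

2


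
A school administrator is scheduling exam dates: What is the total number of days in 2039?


Year: 2039
Check leap year rules:
Divisible by 4? No
2039 is not a leap year
Days: 365

365


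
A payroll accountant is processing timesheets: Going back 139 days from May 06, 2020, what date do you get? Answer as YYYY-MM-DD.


Start: 2020-05-06
Subtracting 139 days
Days already passed in May: 6
After going back through May: 133 more days to subtract
April 2020: 30 days, 103 remaining
March 2020: 31 days, 72 remaining
February 2020: 29 days, 43 remaining
January 2020: 31 days, 12 remaining
Result: 2019-12-19

2019-12-19


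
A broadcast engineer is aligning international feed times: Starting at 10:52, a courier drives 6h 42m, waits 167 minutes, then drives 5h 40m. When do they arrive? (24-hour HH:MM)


Depart: 10:52
Leg 1: +402 min -> 17:34
Layover: +167 min -> 20:21
Leg 2: +340 min -> 02:01
Total travel: 909 minutes = 15h 9m
Arrival: 02:01

02:01


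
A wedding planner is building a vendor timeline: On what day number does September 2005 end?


Month: September
Year: 2005
September is a 30-day month
Total: 30 days

30


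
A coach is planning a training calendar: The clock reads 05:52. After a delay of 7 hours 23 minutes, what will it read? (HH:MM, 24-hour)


Start time: 05:52
Adding: 7 hours 23 minutes
Minutes: 52 + 23 = 75
Minute overflow: 75 >= 60, so carry 1 hour, minutes = 15
Hours: 5 + 7 + 1 = 13
Result: 13:15

13:15


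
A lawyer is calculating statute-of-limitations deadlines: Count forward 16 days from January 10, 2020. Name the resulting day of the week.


Start: 2020-01-10 (Friday)
Step 1 - find target date: add 16 days
  2020-01-10 + 16 days = 2020-01-26
Step 2 - day of week:
  16 mod 7 = 2
  Friday + 2 days -> Sunday
Result: Sunday (2020-01-26)

Sunday


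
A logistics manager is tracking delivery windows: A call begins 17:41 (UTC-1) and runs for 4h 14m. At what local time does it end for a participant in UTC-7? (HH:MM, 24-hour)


Start: 17:41 in UTC-1
Step 1 - add duration:
  minutes: 41 + 14 = 55
  hours: 17 + 4 + 0 = 21
  end in UTC-1: 21:55
Step 2 - convert UTC-1 -> UTC-7:
  offset difference: -7 - (-1) = -6 hours
  21 + (-6) = 15 -> mod 24 = 15
Result: 15:55 in UTC-7

15:55


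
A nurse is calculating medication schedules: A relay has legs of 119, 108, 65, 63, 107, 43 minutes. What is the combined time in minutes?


Durations: 119, 108, 65, 63, 107, 43
Running sum: 119
+ 108 = 227
+ 65 = 292
+ 63 = 355
+ 107 = 462
+ 43 = 505
Total duration: 505 minutes
That is 8 hours and 25 minutes

505


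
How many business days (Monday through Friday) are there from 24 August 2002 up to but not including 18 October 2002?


Start: 2002-08-24 (Saturday)
End (exclusive): 2002-10-18 (Friday)
Total calendar days: 55
Full weeks: 55 // 7 = 7 -> 35 weekdays
Remaining 6 days starting on Saturday:
  Sat(-), Sun(-), Mon(w), Tue(w), Wed(w), Thu(w) -> 4 weekdays
Total business days: 35 + 4 = 39

39


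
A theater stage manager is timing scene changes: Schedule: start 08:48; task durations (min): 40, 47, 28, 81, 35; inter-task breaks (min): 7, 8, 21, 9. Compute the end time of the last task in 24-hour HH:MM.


Start: 08:48 = 528 min from midnight
  after task 1 (40 min): 09:28
  after break (7 min): 09:35
  after task 2 (47 min): 10:22
  after break (8 min): 10:30
  after task 3 (28 min): 10:58
  after break (21 min): 11:19
  after task 4 (81 min): 12:40
  after break (9 min): 12:49
  after task 5 (35 min): 13:24
Total elapsed: 276 minutes
End time: 13:24

13:24


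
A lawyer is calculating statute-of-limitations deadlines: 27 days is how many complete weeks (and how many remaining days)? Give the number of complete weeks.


Total days: 27
Days per week: 7
Division: 27 / 7 = 3 remainder 6
Complete weeks: 3
Remaining days: 6

3


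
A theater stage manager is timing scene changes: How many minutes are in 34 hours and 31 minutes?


Hours: 34
Minutes: 31
Convert hours to minutes: 34 x 60 = 2040
Add remaining minutes: 2040 + 31 = 2071

2071


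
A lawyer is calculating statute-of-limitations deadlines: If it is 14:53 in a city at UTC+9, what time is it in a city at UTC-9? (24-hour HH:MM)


Local time: 14:53 at UTC+9 (offset 9h)
Target zone: UTC-9 (offset -9h)
Difference: -9 - (9) = -18 hours
Calculation: 14 + (-18) = -4
Wraparound: (-4) mod 24 = 20
Result: 20:53

20:53


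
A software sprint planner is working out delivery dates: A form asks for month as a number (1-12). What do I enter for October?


Calendar month order:
9. September
10. October <--
11. November
October is month number 10

10


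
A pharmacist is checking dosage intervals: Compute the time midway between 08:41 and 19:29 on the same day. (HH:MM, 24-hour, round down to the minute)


Start time: 08:41 = 521 minutes from midnight
End time: 19:29 = 1169 minutes from midnight
Sum: 521 + 1169 = 1690
Midpoint: 1690 / 2 = 845 minutes
Convert: 845 / 60 = 14 hours, 5 minutes
Result: 14:05

14:05


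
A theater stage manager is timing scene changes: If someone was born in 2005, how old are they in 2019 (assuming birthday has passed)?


Birth year: 2005
Current year: 2019
Age = current year - birth year
Age = 2019 - 2005 = 14

14


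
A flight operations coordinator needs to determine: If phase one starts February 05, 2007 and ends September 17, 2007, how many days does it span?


Start date: 2007-02-05
End date: 2007-09-17
Feb 2007: +24 days
Mar 2007: +31 days
Apr 2007: +30 days
... (5 more months)
Total: 224 days

224


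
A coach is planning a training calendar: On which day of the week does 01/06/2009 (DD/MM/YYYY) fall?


Date: 2009-06-01
January 1, 2009 is a Thursday
Day of year: 152
Offset from Jan 1: 151 days
151 mod 7 = 4
Result: Monday

Monday


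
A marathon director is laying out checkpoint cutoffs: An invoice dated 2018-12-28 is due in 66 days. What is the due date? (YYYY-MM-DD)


Start: 2018-12-28
Adding 66 days
Days remaining in December: 3
After December: 63 days still to add
January 2019: 31 days, 32 remaining
February 2019: 28 days, 4 remaining
March 2019 has 31 days, need 4
Result: 2019-03-04

2019-03-04


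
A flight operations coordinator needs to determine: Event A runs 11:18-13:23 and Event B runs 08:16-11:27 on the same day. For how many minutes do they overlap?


Interval A: [678, 803] minutes from midnight
Interval B: [496, 687] minutes from midnight
Overlap start = max(678, 496) = 678
Overlap end = min(803, 687) = 687
Overlap = 687 - 678 = 9 minutes

9


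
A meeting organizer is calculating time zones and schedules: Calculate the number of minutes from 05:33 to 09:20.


Start time: 05:33 = 333 minutes from midnight
End time: 09:20 = 560 minutes from midnight
Difference: 560 - 333 = 227 minutes
That is 3 hours and 47 minutes

227


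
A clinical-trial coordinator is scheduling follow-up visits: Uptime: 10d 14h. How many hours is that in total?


Days: 10
Extra hours: 14
Hours per day: 24
Days to hours: 10 x 24 = 240
Total: 240 + 14 = 254

254


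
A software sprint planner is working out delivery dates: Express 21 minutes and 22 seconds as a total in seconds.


Minutes: 21
Seconds: 22
Convert minutes to seconds: 21 x 60 = 1260
Add remaining seconds: 1260 + 22 = 1282

1282


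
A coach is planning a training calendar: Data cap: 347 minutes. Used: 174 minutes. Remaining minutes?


Total budget: 347 minutes
Time used: 174 minutes
Remaining: 347 - 174 = 173 minutes
Percent used: 50.1%
Percent remaining: 49.9%

173


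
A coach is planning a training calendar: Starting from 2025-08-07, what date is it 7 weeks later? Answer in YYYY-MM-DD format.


Start: 2025-08-07
Weeks to add: 7
Convert to days: 7 x 7 = 49 days
Add 49 days to 2025-08-07
Result: 2025-09-25

2025-09-25


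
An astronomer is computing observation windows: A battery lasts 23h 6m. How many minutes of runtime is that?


Hours: 23
Extra minutes: 6
Minutes per hour: 60
Hours to minutes: 23 x 60 = 1380
Total: 1380 + 6 = 1386

1386


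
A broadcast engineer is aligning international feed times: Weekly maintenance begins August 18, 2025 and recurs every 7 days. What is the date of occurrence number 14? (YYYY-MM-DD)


First occurrence: 2025-08-18 (occurrence 1)
Each occurrence is 7 days after the previous.
Occurrence 14 is 13 weeks after the first.
13 weeks = 91 days
2025-08-18 + 91 days = 2025-11-17

2025-11-17


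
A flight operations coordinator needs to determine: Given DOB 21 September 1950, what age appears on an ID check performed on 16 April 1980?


Birth: 1950-09-21
Reference: 1980-04-16
Year difference: 1980 - 1950 = 30
Has birthday (09-21) occurred by 04-16? No
Birthday not yet reached this year -> subtract 1
Age in full years: 29

29


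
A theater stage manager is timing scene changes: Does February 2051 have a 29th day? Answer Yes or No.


Year: 2051
Divisible by 4? 2051 / 4 = 512.75 -> No
Not divisible by 4, so NOT a leap year

No


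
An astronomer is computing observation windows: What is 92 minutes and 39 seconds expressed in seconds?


Minutes: 92
Extra seconds: 39
Seconds per minute: 60
Minutes to seconds: 92 x 60 = 5520
Total: 5520 + 39 = 5559

5559


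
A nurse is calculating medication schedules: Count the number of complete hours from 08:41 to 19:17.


Start: 08:41
End: 19:17
Hour difference: 19 - 8 = 11 hours
Minute difference: 17 - 41 = -24 minutes
Total minutes: 636
Complete hours: 636 / 60 = 10 (remainder 36)

10


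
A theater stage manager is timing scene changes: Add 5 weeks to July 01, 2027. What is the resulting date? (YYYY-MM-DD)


Start: 2027-07-01
Weeks to add: 5
Convert to days: 5 x 7 = 35 days
Add 35 days to 2027-07-01
Result: 2027-08-05

2027-08-05


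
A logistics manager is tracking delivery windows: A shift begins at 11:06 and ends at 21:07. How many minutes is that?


Start time: 11:06 = 666 minutes from midnight
End time: 21:07 = 1267 minutes from midnight
Difference: 1267 - 666 = 601 minutes
That is 10 hours and 1 minutes

601


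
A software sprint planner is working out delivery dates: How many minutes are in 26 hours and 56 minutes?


Hours: 26
Minutes: 56
Convert hours to minutes: 26 x 60 = 1560
Add remaining minutes: 1560 + 56 = 1616

1616
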